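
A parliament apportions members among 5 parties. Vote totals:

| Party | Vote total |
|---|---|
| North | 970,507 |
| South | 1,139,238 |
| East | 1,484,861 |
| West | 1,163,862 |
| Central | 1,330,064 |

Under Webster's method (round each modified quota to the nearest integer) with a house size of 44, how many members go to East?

11

Standard divisor 6088532/44 ≈ 138375.727; standard quotas: North 7.014, South 8.233, East 10.731, West 8.411, Central 9.612.
Rounding to the nearest integer gives North 7, South 8, East 11, West 8, Central 10 — total 44, matching the house size, so no adjustment is needed.
East receives 11.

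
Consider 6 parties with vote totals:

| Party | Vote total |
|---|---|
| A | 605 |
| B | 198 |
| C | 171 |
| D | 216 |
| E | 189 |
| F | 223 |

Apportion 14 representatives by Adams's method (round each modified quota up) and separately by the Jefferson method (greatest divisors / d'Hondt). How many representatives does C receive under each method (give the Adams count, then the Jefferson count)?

Adams: A 4, B 2, C 2, D 2, E 2, F 2.
Jefferson: A 6, B 2, C 1, D 2, E 1, F 2.
C gets 2 under Adams and 1 under Jefferson.

2 and 1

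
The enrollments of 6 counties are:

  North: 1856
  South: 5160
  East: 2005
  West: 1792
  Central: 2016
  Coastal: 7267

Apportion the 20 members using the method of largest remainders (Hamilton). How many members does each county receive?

The standard divisor is 20096/20 ≈ 1004.8.
Standard quotas: North 1.8471, South 5.1354, East 1.9954, West 1.7834, Central 2.0064, Coastal 7.2323.
Lower quotas: North 1, South 5, East 1, West 1, Central 2, Coastal 7 (sum 17, leaving 3 seats).
Remainders in descending order: East 0.9954, North 0.8471, West 0.7834, Coastal 0.2323, South 0.1354, Central 0.0064.
Largest remainders: East, North, West receive the extra seats.

North 2; South 5; East 2; West 2; Central 2; Coastal 7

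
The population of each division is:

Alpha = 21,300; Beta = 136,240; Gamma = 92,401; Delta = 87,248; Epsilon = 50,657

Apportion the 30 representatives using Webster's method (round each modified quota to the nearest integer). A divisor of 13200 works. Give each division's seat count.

Alpha: 2, Beta: 10, Gamma: 7, Delta: 7, Epsilon: 4

With modified divisor 13200: modified quotas Alpha 1.614, Beta 10.321, Gamma 7.000, Delta 6.610, Epsilon 3.838.
Rounding to the nearest integer: Alpha 2, Beta 10, Gamma 7, Delta 7, Epsilon 4 (total 30).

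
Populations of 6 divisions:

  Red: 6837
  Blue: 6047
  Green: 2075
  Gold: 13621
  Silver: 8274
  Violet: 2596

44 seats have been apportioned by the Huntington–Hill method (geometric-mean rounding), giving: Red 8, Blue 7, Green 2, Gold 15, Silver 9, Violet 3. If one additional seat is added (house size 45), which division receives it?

Gold

Priority for the next seat is population ÷ (√(s·(s+1))).
Priorities: Red 805.748, Blue 808.064, Green 847.115, Gold 879.232, Silver 872.156, Violet 749.401.
Highest priority: Gold.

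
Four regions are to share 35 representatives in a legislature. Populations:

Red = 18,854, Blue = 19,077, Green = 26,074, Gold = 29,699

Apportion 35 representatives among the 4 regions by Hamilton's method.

Red 7, Blue 7, Green 10, Gold 11

The standard divisor is 93704/35 ≈ 2677.257.
Standard quotas: Red 7.0423, Blue 7.1256, Green 9.7391, Gold 11.0931.
Lower quotas: Red 7, Blue 7, Green 9, Gold 11 (sum 34, leaving 1 seat).
Remainders in descending order: Green 0.7391, Blue 0.1256, Gold 0.0931, Red 0.0423.
The surplus seat goes to Green.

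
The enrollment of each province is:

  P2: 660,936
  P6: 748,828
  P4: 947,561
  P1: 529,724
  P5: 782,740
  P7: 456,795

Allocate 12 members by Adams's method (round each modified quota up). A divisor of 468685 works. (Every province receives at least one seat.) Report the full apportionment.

With modified divisor 468685: modified quotas P2 1.410, P6 1.598, P4 2.022, P1 1.130, P5 1.670, P7 0.975.
Rounding up: P2 2, P6 2, P4 3, P1 2, P5 2, P7 1 (total 12).

P2 2, P6 2, P4 3, P1 2, P5 2, P7 1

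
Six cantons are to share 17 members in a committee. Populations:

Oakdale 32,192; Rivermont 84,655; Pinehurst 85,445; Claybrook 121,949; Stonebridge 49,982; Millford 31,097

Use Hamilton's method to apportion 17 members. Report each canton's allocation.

Oakdale=1, Rivermont=4, Pinehurst=4, Claybrook=5, Stonebridge=2, Millford=1

Standard divisor: 405320 ÷ 17 ≈ 23842.353.
Standard quotas: Oakdale 1.3502, Rivermont 3.5506, Pinehurst 3.5837, Claybrook 5.1148, Stonebridge 2.0964, Millford 1.3043.
Lower quotas: Oakdale 1, Rivermont 3, Pinehurst 3, Claybrook 5, Stonebridge 2, Millford 1 (sum 15, leaving 2 seats).
Remainders in descending order: Pinehurst 0.5837, Rivermont 0.5506, Oakdale 0.3502, Millford 0.3043, Claybrook 0.1148, Stonebridge 0.0964.
Largest remainders: Pinehurst, Rivermont receive the extra seats.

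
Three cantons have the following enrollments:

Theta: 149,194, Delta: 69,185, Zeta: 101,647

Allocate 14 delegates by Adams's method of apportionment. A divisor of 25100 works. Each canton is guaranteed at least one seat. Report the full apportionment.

Theta: 6; Delta: 3; Zeta: 5

With modified divisor 25100: modified quotas Theta 5.944, Delta 2.756, Zeta 4.050.
Rounding up: Theta 6, Delta 3, Zeta 5 (total 14).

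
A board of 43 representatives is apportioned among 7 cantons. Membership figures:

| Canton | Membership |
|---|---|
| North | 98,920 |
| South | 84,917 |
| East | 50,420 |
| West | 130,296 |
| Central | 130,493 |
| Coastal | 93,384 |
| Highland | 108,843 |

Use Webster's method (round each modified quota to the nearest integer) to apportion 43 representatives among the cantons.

North 6, South 5, East 3, West 8, Central 8, Coastal 6, Highland 7

Standard divisor 697273/43 ≈ 16215.651; standard quotas: North 6.100, South 5.237, East 3.109, West 8.035, Central 8.047, Coastal 5.759, Highland 6.712.
Rounding to the nearest integer gives North 6, South 5, East 3, West 8, Central 8, Coastal 6, Highland 7 — total 43, matching the house size, so no adjustment is needed.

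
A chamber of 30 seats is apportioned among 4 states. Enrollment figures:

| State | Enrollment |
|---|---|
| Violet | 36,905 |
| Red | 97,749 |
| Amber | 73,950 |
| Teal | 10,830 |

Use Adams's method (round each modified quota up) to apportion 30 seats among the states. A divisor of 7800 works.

Violet: 5, Red: 13, Amber: 10, Teal: 2

With modified divisor 7800: modified quotas Violet 4.731, Red 12.532, Amber 9.481, Teal 1.388.
Rounding up: Violet 5, Red 13, Amber 10, Teal 2 (total 30).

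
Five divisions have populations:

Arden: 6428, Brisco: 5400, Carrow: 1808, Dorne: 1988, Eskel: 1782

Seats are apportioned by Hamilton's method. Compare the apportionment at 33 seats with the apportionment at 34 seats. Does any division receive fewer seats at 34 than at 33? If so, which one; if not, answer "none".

At 33 seats: Arden 12, Brisco 10, Carrow 4, Dorne 4, Eskel 3.
At 34 seats: Arden 13, Brisco 11, Carrow 3, Dorne 4, Eskel 3.
Carrow drops from 4 to 3.

Carrow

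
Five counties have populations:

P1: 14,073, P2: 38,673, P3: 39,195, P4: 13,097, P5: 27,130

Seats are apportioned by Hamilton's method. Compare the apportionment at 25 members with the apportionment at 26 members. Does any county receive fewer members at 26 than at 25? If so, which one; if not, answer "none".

P4

At 25 seats: P1 3, P2 7, P3 7, P4 3, P5 5.
At 26 seats: P1 3, P2 8, P3 8, P4 2, P5 5.
P4 drops from 3 to 2.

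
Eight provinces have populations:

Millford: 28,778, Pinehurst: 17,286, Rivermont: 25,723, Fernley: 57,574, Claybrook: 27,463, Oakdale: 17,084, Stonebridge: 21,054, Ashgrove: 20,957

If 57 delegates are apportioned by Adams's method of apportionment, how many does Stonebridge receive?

6

Standard divisor 215919/57 ≈ 3788.053; standard quotas: Millford 7.597, Pinehurst 4.563, Rivermont 6.791, Fernley 15.199, Claybrook 7.250, Oakdale 4.510, Stonebridge 5.558, Ashgrove 5.532.
Rounding up gives 8, 5, 7, 16, 8, 5, 6, 6 = 61 seats, so the divisor must be adjusted.
With modified divisor 4150: modified quotas Millford 6.934, Pinehurst 4.165, Rivermont 6.198, Fernley 13.873, Claybrook 6.618, Oakdale 4.117, Stonebridge 5.073, Ashgrove 5.050.
Rounding up: Millford 7, Pinehurst 5, Rivermont 7, Fernley 14, Claybrook 7, Oakdale 5, Stonebridge 6, Ashgrove 6 (total 57).
Stonebridge receives 6.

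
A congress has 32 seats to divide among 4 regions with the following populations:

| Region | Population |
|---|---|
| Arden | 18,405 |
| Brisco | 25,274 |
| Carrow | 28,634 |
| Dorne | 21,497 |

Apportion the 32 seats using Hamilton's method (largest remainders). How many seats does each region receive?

Arden 6, Brisco 9, Carrow 10, Dorne 7

The standard divisor is 93810/32 ≈ 2931.562.
Standard quotas: Arden 6.2782, Brisco 8.6213, Carrow 9.7675, Dorne 7.3329.
Lower quotas: Arden 6, Brisco 8, Carrow 9, Dorne 7 (sum 30, leaving 2 seats).
Remainders in descending order: Carrow 0.7675, Brisco 0.6213, Dorne 0.3329, Arden 0.2782.
Largest remainders: Carrow, Brisco receive the extra seats.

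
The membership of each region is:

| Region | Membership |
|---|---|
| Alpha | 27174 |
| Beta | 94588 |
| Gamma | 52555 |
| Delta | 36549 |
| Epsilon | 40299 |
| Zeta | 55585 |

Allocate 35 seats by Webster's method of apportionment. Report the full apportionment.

Alpha 3, Beta 11, Gamma 6, Delta 4, Epsilon 5, Zeta 6

Standard divisor 306750/35 ≈ 8764.286; standard quotas: Alpha 3.101, Beta 10.792, Gamma 5.996, Delta 4.170, Epsilon 4.598, Zeta 6.342.
Rounding to the nearest integer gives Alpha 3, Beta 11, Gamma 6, Delta 4, Epsilon 5, Zeta 6 — total 35, matching the house size, so no adjustment is needed.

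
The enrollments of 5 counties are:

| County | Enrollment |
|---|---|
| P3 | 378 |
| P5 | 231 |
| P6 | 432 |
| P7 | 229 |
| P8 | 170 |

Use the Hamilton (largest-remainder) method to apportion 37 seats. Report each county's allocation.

Standard divisor: 1440 ÷ 37 ≈ 38.919.
Standard quotas: P3 9.713, P5 5.935, P6 11.100, P7 5.884, P8 4.368.
Lower quotas: P3 9, P5 5, P6 11, P7 5, P8 4 (sum 34, leaving 3 seats).
Remainders in descending order: P5 0.935, P7 0.884, P3 0.713, P8 0.368, P6 0.100.
The surplus seats go to P5, P7, P3.

P3 10; P5 6; P6 11; P7 6; P8 4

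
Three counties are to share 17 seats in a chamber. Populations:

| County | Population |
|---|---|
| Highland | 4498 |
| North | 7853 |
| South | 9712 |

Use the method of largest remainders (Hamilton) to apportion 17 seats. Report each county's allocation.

Highland: 3, North: 6, South: 8

Total 22063; standard divisor 22063/17 ≈ 1297.824.
Standard quotas: Highland 3.4658, North 6.0509, South 7.4833.
Lower quotas: Highland 3, North 6, South 7 (sum 16, leaving 1 seat).
Remainders in descending order: South 0.4833, Highland 0.4658, North 0.0509.
The surplus seat goes to South.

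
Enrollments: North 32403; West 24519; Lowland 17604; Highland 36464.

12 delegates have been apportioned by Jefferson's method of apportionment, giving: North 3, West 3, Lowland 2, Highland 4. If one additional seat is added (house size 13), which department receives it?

North

Priority for the next seat is population ÷ (current seats + 1).
Priorities: North 8100.750, West 6129.750, Lowland 5868.000, Highland 7292.800.
Highest priority: North.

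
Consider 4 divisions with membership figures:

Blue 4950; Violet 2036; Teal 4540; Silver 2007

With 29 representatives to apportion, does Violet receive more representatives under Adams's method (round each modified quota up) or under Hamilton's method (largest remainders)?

Adams: Blue 10, Violet 5, Teal 10, Silver 4.
Hamilton: Blue 11, Violet 4, Teal 10, Silver 4.
Violet gets 5 under Adams and 4 under Hamilton.

Adams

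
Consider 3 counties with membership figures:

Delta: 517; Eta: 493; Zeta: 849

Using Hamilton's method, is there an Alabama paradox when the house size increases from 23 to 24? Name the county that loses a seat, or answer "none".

At 23 seats: Delta 6, Eta 6, Zeta 11.
At 24 seats: Delta 7, Eta 6, Zeta 11.
No county's allocation decreased.

none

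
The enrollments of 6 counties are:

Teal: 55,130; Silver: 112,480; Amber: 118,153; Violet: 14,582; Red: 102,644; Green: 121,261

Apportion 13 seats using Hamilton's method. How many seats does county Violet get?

Standard divisor: 524250 ÷ 13 ≈ 40326.923.
Standard quotas: Teal 1.3671, Silver 2.7892, Amber 2.9299, Violet 0.3616, Red 2.5453, Green 3.0069.
Lower quotas: Teal 1, Silver 2, Amber 2, Violet 0, Red 2, Green 3 (sum 10, leaving 3 seats).
Remainders in descending order: Amber 0.9299, Silver 0.7892, Red 0.5453, Teal 0.3671, Violet 0.3616, Green 0.0069.
Largest remainders: Amber, Silver, Red receive the extra seats.
Violet receives 0.

0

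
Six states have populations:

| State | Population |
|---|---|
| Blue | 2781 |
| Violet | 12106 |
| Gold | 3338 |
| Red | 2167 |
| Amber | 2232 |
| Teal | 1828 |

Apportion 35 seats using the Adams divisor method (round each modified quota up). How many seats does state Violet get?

17

Standard divisor 24452/35 ≈ 698.629; standard quotas: Blue 3.981, Violet 17.328, Gold 4.778, Red 3.102, Amber 3.195, Teal 2.617.
Rounding up gives 4, 18, 5, 4, 4, 3 = 38 seats, so the divisor must be adjusted.
With modified divisor 750: modified quotas Blue 3.708, Violet 16.141, Gold 4.451, Red 2.889, Amber 2.976, Teal 2.437.
Rounding up: Blue 4, Violet 17, Gold 5, Red 3, Amber 3, Teal 3 (total 35).
Violet receives 17.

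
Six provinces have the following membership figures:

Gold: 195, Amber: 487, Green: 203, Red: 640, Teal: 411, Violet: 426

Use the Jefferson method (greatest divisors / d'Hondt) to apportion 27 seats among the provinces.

Standard divisor 2362/27 ≈ 87.481; standard quotas: Gold 2.229, Amber 5.567, Green 2.320, Red 7.316, Teal 4.698, Violet 4.870.
Rounding down gives 2, 5, 2, 7, 4, 4 = 24 seats, so the divisor must be adjusted.
With modified divisor 80.6: modified quotas Gold 2.419, Amber 6.042, Green 2.519, Red 7.940, Teal 5.099, Violet 5.285.
Rounding down: Gold 2, Amber 6, Green 2, Red 7, Teal 5, Violet 5 (total 27).

Gold 2; Amber 6; Green 2; Red 7; Teal 5; Violet 5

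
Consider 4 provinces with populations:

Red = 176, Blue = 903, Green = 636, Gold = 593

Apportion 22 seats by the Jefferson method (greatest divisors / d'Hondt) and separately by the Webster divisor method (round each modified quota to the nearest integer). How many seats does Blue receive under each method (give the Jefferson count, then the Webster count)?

9 and 8

Jefferson: Red 1, Blue 9, Green 6, Gold 6.
Webster: Red 2, Blue 8, Green 6, Gold 6.
Blue gets 9 under Jefferson and 8 under Webster.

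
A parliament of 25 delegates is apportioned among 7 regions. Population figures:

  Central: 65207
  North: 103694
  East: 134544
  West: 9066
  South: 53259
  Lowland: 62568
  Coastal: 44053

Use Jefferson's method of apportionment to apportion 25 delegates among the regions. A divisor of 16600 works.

Central 3; North 6; East 8; West 0; South 3; Lowland 3; Coastal 2

With modified divisor 16600: modified quotas Central 3.928, North 6.247, East 8.105, West 0.546, South 3.208, Lowland 3.769, Coastal 2.654.
Rounding down: Central 3, North 6, East 8, West 0, South 3, Lowland 3, Coastal 2 (total 25).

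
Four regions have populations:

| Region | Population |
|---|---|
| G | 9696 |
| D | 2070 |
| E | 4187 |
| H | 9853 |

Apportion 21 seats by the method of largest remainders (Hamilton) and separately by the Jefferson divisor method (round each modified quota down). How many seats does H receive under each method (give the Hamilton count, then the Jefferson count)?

Hamilton: G 8, D 2, E 3, H 8.
Jefferson: G 8, D 1, E 3, H 9.
H gets 8 under Hamilton and 9 under Jefferson.

8 and 9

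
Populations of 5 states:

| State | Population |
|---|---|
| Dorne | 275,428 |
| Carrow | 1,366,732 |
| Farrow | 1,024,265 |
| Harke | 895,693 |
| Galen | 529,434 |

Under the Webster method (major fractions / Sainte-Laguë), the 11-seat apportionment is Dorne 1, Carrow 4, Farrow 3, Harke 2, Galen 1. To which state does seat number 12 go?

Harke

Priority for the next seat is population ÷ (current seats + 0.5).
Priorities: Dorne 183618.667, Carrow 303718.222, Farrow 292647.143, Harke 358277.200, Galen 352956.000.
Highest priority: Harke.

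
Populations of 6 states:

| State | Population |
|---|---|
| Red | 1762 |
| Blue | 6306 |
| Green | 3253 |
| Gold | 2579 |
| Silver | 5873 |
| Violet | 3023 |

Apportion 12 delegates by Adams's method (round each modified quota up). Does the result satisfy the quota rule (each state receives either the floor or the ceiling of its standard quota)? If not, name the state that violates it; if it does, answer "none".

Standard quotas: Red 0.928, Blue 3.320, Green 1.712, Gold 1.358, Silver 3.092, Violet 1.591.
Adams allocation: Red 1, Blue 3, Green 2, Gold 1, Silver 3, Violet 2.
Every allocation lies between the lower and upper quota.

none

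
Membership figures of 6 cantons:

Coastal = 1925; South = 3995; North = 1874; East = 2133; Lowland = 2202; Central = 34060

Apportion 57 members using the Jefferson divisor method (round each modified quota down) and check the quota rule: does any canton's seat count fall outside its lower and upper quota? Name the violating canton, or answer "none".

Central

Standard quotas: Coastal 2.376, South 4.930, North 2.313, East 2.632, Lowland 2.717, Central 42.032.
Jefferson allocation: Coastal 2, South 5, North 2, East 2, Lowland 2, Central 44.
Central has quota 42.032 (lower 42, upper 43) but receives 44 — outside the quota interval.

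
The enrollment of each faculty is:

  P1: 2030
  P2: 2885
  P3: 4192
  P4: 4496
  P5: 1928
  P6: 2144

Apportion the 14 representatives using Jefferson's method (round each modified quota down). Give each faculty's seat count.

Standard divisor 17675/14 ≈ 1262.5; standard quotas: P1 1.608, P2 2.285, P3 3.320, P4 3.561, P5 1.527, P6 1.698.
Rounding down gives 1, 2, 3, 3, 1, 1 = 11 seats, so the divisor must be adjusted.
With modified divisor 1030: modified quotas P1 1.971, P2 2.801, P3 4.070, P4 4.365, P5 1.872, P6 2.082.
Rounding down: P1 1, P2 2, P3 4, P4 4, P5 1, P6 2 (total 14).

P1: 1; P2: 2; P3: 4; P4: 4; P5: 1; P6: 2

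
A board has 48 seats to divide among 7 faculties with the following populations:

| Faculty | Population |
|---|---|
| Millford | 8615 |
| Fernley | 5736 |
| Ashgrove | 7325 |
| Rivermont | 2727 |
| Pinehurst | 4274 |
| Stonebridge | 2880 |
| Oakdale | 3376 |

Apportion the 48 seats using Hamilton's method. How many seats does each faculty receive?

Millford 12, Fernley 8, Ashgrove 10, Rivermont 4, Pinehurst 6, Stonebridge 4, Oakdale 4

Standard divisor: 34933 ÷ 48 ≈ 727.771.
Standard quotas: Millford 11.8375, Fernley 7.8816, Ashgrove 10.0650, Rivermont 3.7471, Pinehurst 5.8727, Stonebridge 3.9573, Oakdale 4.6388.
Lower quotas: Millford 11, Fernley 7, Ashgrove 10, Rivermont 3, Pinehurst 5, Stonebridge 3, Oakdale 4 (sum 43, leaving 5 seats).
Remainders in descending order: Stonebridge 0.9573, Fernley 0.8816, Pinehurst 0.8727, Millford 0.8375, Rivermont 0.7471, Oakdale 0.6388, Ashgrove 0.0650.
The surplus seats go to Stonebridge, Fernley, Pinehurst, Millford, Rivermont.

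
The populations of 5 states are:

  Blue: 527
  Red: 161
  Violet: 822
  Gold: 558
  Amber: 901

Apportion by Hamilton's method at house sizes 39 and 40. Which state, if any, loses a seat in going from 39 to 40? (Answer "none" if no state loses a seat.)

At 39 seats: Blue 7, Red 2, Violet 11, Gold 7, Amber 12.
At 40 seats: Blue 7, Red 2, Violet 11, Gold 8, Amber 12.
No state's allocation decreased.

none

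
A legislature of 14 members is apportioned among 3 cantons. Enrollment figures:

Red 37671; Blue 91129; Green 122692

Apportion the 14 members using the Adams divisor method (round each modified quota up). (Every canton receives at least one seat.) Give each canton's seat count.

Standard divisor 251492/14 ≈ 17963.714; standard quotas: Red 2.097, Blue 5.073, Green 6.830.
Rounding up gives 3, 6, 7 = 16 seats, so the divisor must be adjusted.
With modified divisor 19600: modified quotas Red 1.922, Blue 4.649, Green 6.260.
Rounding up: Red 2, Blue 5, Green 7 (total 14).

Red: 2; Blue: 5; Green: 7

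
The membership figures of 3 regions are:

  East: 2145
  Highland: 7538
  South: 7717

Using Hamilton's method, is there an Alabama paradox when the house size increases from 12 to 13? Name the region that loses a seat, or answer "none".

At 12 seats: East 2, Highland 5, South 5.
At 13 seats: East 1, Highland 6, South 6.
East drops from 2 to 1.

East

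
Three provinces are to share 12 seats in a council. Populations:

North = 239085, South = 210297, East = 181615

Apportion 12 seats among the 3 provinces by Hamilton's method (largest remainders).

Total 630997; standard divisor 630997/12 ≈ 52583.083.
Standard quotas: North 4.5468, South 3.9993, East 3.4539.
Lower quotas: North 4, South 3, East 3 (sum 10, leaving 2 seats).
Remainders in descending order: South 0.9993, North 0.5468, East 0.4539.
The surplus seats go to South, North.

North: 5, South: 4, East: 3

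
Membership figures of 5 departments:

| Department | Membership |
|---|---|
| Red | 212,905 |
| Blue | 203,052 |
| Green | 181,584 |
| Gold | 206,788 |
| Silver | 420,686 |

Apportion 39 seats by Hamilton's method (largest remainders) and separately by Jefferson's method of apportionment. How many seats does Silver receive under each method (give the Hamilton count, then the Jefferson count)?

Hamilton: Red 7, Blue 6, Green 6, Gold 7, Silver 13.
Jefferson: Red 7, Blue 6, Green 6, Gold 6, Silver 14.
Silver gets 13 under Hamilton and 14 under Jefferson.

13 and 14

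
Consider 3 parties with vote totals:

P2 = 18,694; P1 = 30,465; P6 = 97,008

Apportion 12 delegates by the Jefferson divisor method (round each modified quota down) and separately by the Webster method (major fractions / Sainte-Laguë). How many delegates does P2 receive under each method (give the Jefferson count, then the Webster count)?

1 and 2

Jefferson: P2 1, P1 2, P6 9.
Webster: P2 2, P1 2, P6 8.
P2 gets 1 under Jefferson and 2 under Webster.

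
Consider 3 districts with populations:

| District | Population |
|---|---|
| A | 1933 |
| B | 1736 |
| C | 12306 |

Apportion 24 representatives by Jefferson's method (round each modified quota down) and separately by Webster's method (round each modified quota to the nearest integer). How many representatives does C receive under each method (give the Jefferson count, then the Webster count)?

Jefferson: A 3, B 2, C 19.
Webster: A 3, B 3, C 18.
C gets 19 under Jefferson and 18 under Webster.

19 and 18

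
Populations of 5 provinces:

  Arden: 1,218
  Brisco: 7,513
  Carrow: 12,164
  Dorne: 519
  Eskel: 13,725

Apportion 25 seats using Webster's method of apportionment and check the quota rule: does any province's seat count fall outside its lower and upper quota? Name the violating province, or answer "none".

none

Standard quotas: Arden 0.867, Brisco 5.345, Carrow 8.654, Dorne 0.369, Eskel 9.765.
Webster allocation: Arden 1, Brisco 5, Carrow 9, Dorne 0, Eskel 10.
Every allocation lies between the lower and upper quota.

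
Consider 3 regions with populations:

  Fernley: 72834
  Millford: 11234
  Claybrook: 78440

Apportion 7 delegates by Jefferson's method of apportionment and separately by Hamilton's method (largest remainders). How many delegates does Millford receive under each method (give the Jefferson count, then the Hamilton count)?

Jefferson: Fernley 3, Millford 0, Claybrook 4.
Hamilton: Fernley 3, Millford 1, Claybrook 3.
Millford gets 0 under Jefferson and 1 under Hamilton.

0 and 1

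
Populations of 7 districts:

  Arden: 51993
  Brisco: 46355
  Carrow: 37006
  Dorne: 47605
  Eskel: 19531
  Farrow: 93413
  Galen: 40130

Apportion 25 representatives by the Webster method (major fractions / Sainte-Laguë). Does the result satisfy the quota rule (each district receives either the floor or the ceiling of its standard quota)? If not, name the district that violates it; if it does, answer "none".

Standard quotas: Arden 3.868, Brisco 3.449, Carrow 2.753, Dorne 3.542, Eskel 1.453, Farrow 6.950, Galen 2.986.
Webster allocation: Arden 4, Brisco 3, Carrow 3, Dorne 4, Eskel 1, Farrow 7, Galen 3.
Every allocation lies between the lower and upper quota.

none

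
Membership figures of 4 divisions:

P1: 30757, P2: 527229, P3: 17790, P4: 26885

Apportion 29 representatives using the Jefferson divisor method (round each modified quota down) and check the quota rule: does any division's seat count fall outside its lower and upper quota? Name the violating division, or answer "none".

P2

Standard quotas: P1 1.480, P2 25.370, P3 0.856, P4 1.294.
Jefferson allocation: P1 1, P2 27, P3 0, P4 1.
P2 has quota 25.370 (lower 25, upper 26) but receives 27 — outside the quota interval.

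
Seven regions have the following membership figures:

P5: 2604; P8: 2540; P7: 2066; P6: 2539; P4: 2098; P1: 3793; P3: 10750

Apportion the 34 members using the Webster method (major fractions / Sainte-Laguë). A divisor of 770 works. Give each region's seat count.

With modified divisor 770: modified quotas P5 3.382, P8 3.299, P7 2.683, P6 3.297, P4 2.725, P1 4.926, P3 13.961.
Rounding to the nearest integer: P5 3, P8 3, P7 3, P6 3, P4 3, P1 5, P3 14 (total 34).

P5: 3; P8: 3; P7: 3; P6: 3; P4: 3; P1: 5; P3: 14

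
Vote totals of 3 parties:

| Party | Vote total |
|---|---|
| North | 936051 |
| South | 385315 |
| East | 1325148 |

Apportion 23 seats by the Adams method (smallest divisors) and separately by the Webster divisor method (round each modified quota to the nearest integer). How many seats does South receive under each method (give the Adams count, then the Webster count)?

Adams: North 8, South 4, East 11.
Webster: North 8, South 3, East 12.
South gets 4 under Adams and 3 under Webster.

4 and 3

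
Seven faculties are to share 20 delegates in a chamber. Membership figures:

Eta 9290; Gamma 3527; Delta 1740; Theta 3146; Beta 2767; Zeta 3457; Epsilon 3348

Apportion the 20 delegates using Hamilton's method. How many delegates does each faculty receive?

The standard divisor is 27275/20 ≈ 1363.75.
Standard quotas: Eta 6.8121, Gamma 2.5863, Delta 1.2759, Theta 2.3069, Beta 2.0290, Zeta 2.5349, Epsilon 2.4550.
Lower quotas: Eta 6, Gamma 2, Delta 1, Theta 2, Beta 2, Zeta 2, Epsilon 2 (sum 17, leaving 3 seats).
Remainders in descending order: Eta 0.8121, Gamma 0.5863, Zeta 0.5349, Epsilon 0.4550, Theta 0.3069, Delta 0.2759, Beta 0.0290.
The surplus seats go to Eta, Gamma, Zeta.

Eta: 7, Gamma: 3, Delta: 1, Theta: 2, Beta: 2, Zeta: 3, Epsilon: 2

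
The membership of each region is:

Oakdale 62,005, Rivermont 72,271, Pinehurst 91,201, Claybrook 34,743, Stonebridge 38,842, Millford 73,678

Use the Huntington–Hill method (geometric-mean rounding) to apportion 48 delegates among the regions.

With divisor 7768: modified quotas Oakdale 7.982, Rivermont 9.304, Pinehurst 11.741, Claybrook 4.473, Stonebridge 5.000, Millford 9.485.
Geometric-mean thresholds: Oakdale √(7·8)=7.483, Rivermont √(9·10)=9.487, Pinehurst √(11·12)=11.489, Claybrook √(4·5)=4.472, Stonebridge √(5·6)=5.477, Millford √(9·10)=9.487.
Each quota rounded against its threshold gives Oakdale 8, Rivermont 9, Pinehurst 12, Claybrook 5, Stonebridge 5, Millford 9 (total 48).

Oakdale 8, Rivermont 9, Pinehurst 12, Claybrook 5, Stonebridge 5, Millford 9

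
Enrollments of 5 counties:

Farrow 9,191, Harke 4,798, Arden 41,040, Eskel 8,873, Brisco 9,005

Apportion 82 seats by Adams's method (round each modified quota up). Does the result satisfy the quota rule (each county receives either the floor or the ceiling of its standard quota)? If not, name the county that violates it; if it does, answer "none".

Arden

Standard quotas: Farrow 10.337, Harke 5.396, Arden 46.159, Eskel 9.980, Brisco 10.128.
Adams allocation: Farrow 11, Harke 6, Arden 45, Eskel 10, Brisco 10.
Arden has quota 46.159 (lower 46, upper 47) but receives 45 — outside the quota interval.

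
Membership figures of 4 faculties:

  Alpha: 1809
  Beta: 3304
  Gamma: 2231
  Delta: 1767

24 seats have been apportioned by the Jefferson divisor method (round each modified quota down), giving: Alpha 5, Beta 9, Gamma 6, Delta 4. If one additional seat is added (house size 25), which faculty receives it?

Delta

Priority for the next seat is population ÷ (current seats + 1).
Priorities: Alpha 301.500, Beta 330.400, Gamma 318.714, Delta 353.400.
Highest priority: Delta.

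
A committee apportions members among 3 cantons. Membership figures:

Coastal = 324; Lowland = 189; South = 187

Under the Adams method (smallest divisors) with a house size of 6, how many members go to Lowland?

Standard divisor 700/6 ≈ 116.667; standard quotas: Coastal 2.777, Lowland 1.620, South 1.603.
Rounding up gives 3, 2, 2 = 7 seats, so the divisor must be adjusted.
With modified divisor 170: modified quotas Coastal 1.906, Lowland 1.112, South 1.100.
Rounding up: Coastal 2, Lowland 2, South 2 (total 6).
Lowland receives 2.

2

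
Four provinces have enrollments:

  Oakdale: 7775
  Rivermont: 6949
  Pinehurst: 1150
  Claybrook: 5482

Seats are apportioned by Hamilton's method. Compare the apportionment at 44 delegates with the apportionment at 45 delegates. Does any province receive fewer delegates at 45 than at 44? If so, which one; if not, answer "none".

At 44 seats: Oakdale 16, Rivermont 14, Pinehurst 3, Claybrook 11.
At 45 seats: Oakdale 16, Rivermont 15, Pinehurst 2, Claybrook 12.
Pinehurst drops from 3 to 2.

Pinehurst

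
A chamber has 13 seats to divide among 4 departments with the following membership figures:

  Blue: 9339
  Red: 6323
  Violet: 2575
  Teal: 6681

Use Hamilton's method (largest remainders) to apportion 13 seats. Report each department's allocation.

Standard divisor: 24918 ÷ 13 ≈ 1916.769.
Standard quotas: Blue 4.8723, Red 3.2988, Violet 1.3434, Teal 3.4856.
Lower quotas: Blue 4, Red 3, Violet 1, Teal 3 (sum 11, leaving 2 seats).
Remainders in descending order: Blue 0.8723, Teal 0.4856, Violet 0.3434, Red 0.2988.
The surplus seats go to Blue, Teal.

Blue 5, Red 3, Violet 1, Teal 4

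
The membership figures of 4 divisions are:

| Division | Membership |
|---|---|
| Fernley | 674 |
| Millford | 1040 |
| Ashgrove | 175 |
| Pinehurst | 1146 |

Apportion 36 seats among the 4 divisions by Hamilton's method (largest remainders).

The standard divisor is 3035/36 ≈ 84.306.
Standard quotas: Fernley 7.995, Millford 12.336, Ashgrove 2.076, Pinehurst 13.593.
Lower quotas: Fernley 7, Millford 12, Ashgrove 2, Pinehurst 13 (sum 34, leaving 2 seats).
Remainders in descending order: Fernley 0.995, Pinehurst 0.593, Millford 0.336, Ashgrove 0.076.
Largest remainders: Fernley, Pinehurst receive the extra seats.

Fernley=8, Millford=12, Ashgrove=2, Pinehurst=14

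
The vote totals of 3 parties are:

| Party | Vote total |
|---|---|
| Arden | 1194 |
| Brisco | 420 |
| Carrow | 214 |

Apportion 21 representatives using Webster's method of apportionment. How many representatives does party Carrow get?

Standard divisor 1828/21 ≈ 87.048; standard quotas: Arden 13.717, Brisco 4.825, Carrow 2.458.
Rounding to the nearest integer gives Arden 14, Brisco 5, Carrow 2 — total 21, matching the house size, so no adjustment is needed.
Carrow receives 2.

2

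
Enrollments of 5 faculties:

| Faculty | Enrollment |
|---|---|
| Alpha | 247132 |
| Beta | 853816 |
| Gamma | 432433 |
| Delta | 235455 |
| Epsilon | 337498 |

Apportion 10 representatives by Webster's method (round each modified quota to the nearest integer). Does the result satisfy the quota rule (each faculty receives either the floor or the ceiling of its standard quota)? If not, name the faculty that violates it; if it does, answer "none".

none

Standard quotas: Alpha 1.173, Beta 4.054, Gamma 2.053, Delta 1.118, Epsilon 1.602.
Webster allocation: Alpha 1, Beta 4, Gamma 2, Delta 1, Epsilon 2.
Every allocation lies between the lower and upper quota.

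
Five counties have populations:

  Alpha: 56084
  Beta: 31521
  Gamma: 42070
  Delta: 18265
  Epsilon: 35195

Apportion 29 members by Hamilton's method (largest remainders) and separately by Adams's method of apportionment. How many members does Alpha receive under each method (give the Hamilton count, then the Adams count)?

9 and 8

Hamilton: Alpha 9, Beta 5, Gamma 7, Delta 3, Epsilon 5.
Adams: Alpha 8, Beta 5, Gamma 7, Delta 3, Epsilon 6.
Alpha gets 9 under Hamilton and 8 under Adams.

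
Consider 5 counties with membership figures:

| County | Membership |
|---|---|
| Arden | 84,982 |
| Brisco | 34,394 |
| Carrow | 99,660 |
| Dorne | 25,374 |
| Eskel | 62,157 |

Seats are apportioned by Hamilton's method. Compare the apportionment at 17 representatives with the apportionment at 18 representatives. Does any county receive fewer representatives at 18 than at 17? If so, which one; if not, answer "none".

At 17 seats: Arden 5, Brisco 2, Carrow 6, Dorne 1, Eskel 3.
At 18 seats: Arden 5, Brisco 2, Carrow 6, Dorne 1, Eskel 4.
No county's allocation decreased.

none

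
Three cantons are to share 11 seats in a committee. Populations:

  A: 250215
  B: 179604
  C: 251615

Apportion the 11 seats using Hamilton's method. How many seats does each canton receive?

The standard divisor is 681434/11 ≈ 61948.545.
Standard quotas: A 4.0391, B 2.8992, C 4.0617.
Lower quotas: A 4, B 2, C 4 (sum 10, leaving 1 seat).
Remainders in descending order: B 0.8992, C 0.0617, A 0.0391.
The surplus seat goes to B.

A 4; B 3; C 4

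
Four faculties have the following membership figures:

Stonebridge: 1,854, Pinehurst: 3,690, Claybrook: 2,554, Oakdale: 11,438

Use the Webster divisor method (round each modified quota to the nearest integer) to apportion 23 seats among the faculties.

Standard divisor 19536/23 ≈ 849.391; standard quotas: Stonebridge 2.183, Pinehurst 4.344, Claybrook 3.007, Oakdale 13.466.
Rounding to the nearest integer gives 2, 4, 3, 13 = 22 seats, so the divisor must be adjusted.
With modified divisor 830: modified quotas Stonebridge 2.234, Pinehurst 4.446, Claybrook 3.077, Oakdale 13.781.
Rounding to the nearest integer: Stonebridge 2, Pinehurst 4, Claybrook 3, Oakdale 14 (total 23).

Stonebridge=2, Pinehurst=4, Claybrook=3, Oakdale=14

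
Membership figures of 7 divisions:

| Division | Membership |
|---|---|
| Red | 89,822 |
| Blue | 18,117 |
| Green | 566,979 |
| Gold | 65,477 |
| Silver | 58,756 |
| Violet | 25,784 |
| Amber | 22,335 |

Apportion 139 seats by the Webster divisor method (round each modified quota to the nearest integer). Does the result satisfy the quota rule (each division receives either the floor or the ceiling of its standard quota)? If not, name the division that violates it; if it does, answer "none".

Standard quotas: Red 14.736, Blue 2.972, Green 93.016, Gold 10.742, Silver 9.639, Violet 4.230, Amber 3.664.
Webster allocation: Red 15, Blue 3, Green 92, Gold 11, Silver 10, Violet 4, Amber 4.
Green has quota 93.016 (lower 93, upper 94) but receives 92 — outside the quota interval.

Green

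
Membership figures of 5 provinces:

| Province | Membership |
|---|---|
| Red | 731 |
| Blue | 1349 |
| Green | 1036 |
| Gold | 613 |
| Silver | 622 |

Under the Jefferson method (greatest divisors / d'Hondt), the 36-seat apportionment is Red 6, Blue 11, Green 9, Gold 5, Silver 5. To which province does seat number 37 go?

Blue

Priority for the next seat is population ÷ (current seats + 1).
Priorities: Red 104.429, Blue 112.417, Green 103.600, Gold 102.167, Silver 103.667.
Highest priority: Blue.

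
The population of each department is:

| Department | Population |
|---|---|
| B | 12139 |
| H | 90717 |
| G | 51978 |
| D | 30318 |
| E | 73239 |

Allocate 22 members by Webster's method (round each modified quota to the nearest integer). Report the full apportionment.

Standard divisor 258391/22 ≈ 11745.045; standard quotas: B 1.034, H 7.724, G 4.426, D 2.581, E 6.236.
Rounding to the nearest integer gives B 1, H 8, G 4, D 3, E 6 — total 22, matching the house size, so no adjustment is needed.

B 1; H 8; G 4; D 3; E 6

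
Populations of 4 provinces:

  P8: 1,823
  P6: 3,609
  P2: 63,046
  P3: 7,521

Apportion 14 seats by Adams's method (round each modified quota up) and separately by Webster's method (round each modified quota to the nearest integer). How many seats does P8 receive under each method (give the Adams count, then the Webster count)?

Adams: P8 1, P6 1, P2 10, P3 2.
Webster: P8 0, P6 1, P2 12, P3 1.
P8 gets 1 under Adams and 0 under Webster.

1 and 0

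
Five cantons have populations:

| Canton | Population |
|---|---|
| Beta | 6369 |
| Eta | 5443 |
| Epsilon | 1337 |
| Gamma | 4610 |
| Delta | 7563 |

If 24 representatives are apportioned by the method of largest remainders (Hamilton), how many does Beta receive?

6

Total 25322; standard divisor 25322/24 ≈ 1055.083.
Standard quotas: Beta 6.0365, Eta 5.1588, Epsilon 1.2672, Gamma 4.3693, Delta 7.1682.
Lower quotas: Beta 6, Eta 5, Epsilon 1, Gamma 4, Delta 7 (sum 23, leaving 1 seat).
Remainders in descending order: Gamma 0.3693, Epsilon 0.2672, Delta 0.1682, Eta 0.1588, Beta 0.0365.
Largest remainder: Gamma receives the extra seat.
Beta receives 6.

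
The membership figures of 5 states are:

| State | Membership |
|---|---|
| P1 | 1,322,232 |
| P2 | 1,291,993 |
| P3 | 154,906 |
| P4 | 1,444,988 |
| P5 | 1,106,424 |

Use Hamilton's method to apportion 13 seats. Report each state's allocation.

P1 3; P2 3; P3 0; P4 4; P5 3

The standard divisor is 5320543/13 ≈ 409272.538.
Standard quotas: P1 3.2307, P2 3.1568, P3 0.3785, P4 3.5306, P5 2.7034.
Lower quotas: P1 3, P2 3, P3 0, P4 3, P5 2 (sum 11, leaving 2 seats).
Remainders in descending order: P5 0.7034, P4 0.5306, P3 0.3785, P1 0.2307, P2 0.1568.
Largest remainders: P5, P4 receive the extra seats.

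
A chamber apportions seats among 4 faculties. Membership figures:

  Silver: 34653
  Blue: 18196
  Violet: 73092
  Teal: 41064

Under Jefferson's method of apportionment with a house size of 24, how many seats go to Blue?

Standard divisor 167005/24 ≈ 6958.542; standard quotas: Silver 4.980, Blue 2.615, Violet 10.504, Teal 5.901.
Rounding down gives 4, 2, 10, 5 = 21 seats, so the divisor must be adjusted.
With modified divisor 6400: modified quotas Silver 5.415, Blue 2.843, Violet 11.421, Teal 6.416.
Rounding down: Silver 5, Blue 2, Violet 11, Teal 6 (total 24).
Blue receives 2.

2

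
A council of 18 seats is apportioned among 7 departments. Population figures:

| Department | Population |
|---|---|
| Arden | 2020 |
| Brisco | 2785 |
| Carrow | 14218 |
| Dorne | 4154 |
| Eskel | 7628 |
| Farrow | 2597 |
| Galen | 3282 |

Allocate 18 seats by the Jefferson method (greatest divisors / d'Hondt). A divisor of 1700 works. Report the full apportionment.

With modified divisor 1700: modified quotas Arden 1.188, Brisco 1.638, Carrow 8.364, Dorne 2.444, Eskel 4.487, Farrow 1.528, Galen 1.931.
Rounding down: Arden 1, Brisco 1, Carrow 8, Dorne 2, Eskel 4, Farrow 1, Galen 1 (total 18).

Arden 1; Brisco 1; Carrow 8; Dorne 2; Eskel 4; Farrow 1; Galen 1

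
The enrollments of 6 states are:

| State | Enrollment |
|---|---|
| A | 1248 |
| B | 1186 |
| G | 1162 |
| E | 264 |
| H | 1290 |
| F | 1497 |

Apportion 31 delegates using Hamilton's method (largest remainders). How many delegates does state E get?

1

Standard divisor: 6647 ÷ 31 ≈ 214.419.
Standard quotas: A 5.820, B 5.531, G 5.419, E 1.231, H 6.016, F 6.982.
Lower quotas: A 5, B 5, G 5, E 1, H 6, F 6 (sum 28, leaving 3 seats).
Remainders in descending order: F 0.982, A 0.820, B 0.531, G 0.419, E 0.231, H 0.016.
The surplus seats go to F, A, B.
E receives 1.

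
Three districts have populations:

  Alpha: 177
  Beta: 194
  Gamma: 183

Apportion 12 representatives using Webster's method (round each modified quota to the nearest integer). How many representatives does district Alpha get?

Standard divisor 554/12 ≈ 46.167; standard quotas: Alpha 3.834, Beta 4.202, Gamma 3.964.
Rounding to the nearest integer gives Alpha 4, Beta 4, Gamma 4 — total 12, matching the house size, so no adjustment is needed.
Alpha receives 4.

4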